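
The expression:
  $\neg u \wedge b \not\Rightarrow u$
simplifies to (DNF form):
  $b \wedge \neg u$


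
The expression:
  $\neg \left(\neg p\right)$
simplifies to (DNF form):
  $p$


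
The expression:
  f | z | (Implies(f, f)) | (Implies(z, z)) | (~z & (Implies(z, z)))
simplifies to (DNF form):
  True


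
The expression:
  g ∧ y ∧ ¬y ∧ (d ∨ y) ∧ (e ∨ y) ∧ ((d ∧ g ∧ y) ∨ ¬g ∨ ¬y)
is never true.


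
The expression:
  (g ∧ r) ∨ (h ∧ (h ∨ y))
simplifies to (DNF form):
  h ∨ (g ∧ r)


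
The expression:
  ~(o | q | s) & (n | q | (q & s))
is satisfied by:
  {n: True, q: False, o: False, s: False}


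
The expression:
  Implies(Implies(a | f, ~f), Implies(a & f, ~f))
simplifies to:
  True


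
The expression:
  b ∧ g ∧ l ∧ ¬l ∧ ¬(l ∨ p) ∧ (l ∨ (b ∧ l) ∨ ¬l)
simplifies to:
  False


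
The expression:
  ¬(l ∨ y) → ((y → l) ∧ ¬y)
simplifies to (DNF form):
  True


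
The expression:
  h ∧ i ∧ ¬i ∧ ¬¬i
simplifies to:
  False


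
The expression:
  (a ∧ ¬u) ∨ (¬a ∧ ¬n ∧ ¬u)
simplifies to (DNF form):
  (a ∧ ¬u) ∨ (¬n ∧ ¬u)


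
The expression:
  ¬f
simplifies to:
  ¬f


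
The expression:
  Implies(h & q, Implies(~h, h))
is always true.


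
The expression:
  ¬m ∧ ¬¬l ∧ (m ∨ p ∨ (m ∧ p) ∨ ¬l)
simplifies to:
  l ∧ p ∧ ¬m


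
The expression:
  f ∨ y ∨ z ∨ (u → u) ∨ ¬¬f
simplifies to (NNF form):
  True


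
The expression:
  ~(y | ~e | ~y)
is never true.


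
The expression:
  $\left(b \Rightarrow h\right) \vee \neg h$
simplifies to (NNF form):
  $\text{True}$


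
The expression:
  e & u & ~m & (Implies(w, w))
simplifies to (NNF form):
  e & u & ~m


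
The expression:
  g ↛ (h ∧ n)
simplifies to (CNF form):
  g ∧ (¬h ∨ ¬n)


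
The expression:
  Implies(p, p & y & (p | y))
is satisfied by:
  {y: True, p: False}
  {p: False, y: False}
  {p: True, y: True}


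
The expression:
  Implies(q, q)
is always true.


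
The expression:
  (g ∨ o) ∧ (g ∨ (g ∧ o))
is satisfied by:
  {g: True}


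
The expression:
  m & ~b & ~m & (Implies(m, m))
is never true.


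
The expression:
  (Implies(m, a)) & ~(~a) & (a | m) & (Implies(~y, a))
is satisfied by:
  {a: True}


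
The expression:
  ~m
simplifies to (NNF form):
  ~m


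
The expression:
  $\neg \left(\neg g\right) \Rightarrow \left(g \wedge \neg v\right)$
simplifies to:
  $\neg g \vee \neg v$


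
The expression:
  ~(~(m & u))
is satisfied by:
  {m: True, u: True}


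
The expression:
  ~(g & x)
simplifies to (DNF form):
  ~g | ~x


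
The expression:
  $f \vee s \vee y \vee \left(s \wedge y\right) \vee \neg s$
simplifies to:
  $\text{True}$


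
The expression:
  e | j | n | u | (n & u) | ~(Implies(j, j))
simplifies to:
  e | j | n | u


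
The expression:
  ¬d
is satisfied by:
  {d: False}


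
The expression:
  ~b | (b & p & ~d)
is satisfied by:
  {p: True, b: False, d: False}
  {p: False, b: False, d: False}
  {d: True, p: True, b: False}
  {d: True, p: False, b: False}
  {b: True, p: True, d: False}


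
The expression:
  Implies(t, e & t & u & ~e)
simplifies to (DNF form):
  ~t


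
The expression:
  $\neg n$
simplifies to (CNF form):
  $\neg n$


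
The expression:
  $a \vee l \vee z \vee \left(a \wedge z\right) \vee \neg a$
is always true.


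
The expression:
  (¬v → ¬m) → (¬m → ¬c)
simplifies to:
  m ∨ ¬c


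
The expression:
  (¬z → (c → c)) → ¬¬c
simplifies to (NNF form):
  c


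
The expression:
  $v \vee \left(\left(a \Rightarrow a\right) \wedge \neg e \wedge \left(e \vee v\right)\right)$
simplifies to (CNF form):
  $v$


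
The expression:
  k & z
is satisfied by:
  {z: True, k: True}


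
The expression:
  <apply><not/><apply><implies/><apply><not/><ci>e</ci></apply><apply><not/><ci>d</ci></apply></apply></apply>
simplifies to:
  <apply><and/><ci>d</ci><apply><not/><ci>e</ci></apply></apply>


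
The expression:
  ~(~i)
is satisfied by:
  {i: True}


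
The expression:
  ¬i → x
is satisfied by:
  {i: True, x: True}
  {i: True, x: False}
  {x: True, i: False}


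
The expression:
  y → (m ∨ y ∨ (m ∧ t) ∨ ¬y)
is always true.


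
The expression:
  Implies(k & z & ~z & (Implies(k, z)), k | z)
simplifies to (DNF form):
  True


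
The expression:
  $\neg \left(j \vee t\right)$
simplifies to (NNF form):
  $\neg j \wedge \neg t$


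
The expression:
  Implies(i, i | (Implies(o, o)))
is always true.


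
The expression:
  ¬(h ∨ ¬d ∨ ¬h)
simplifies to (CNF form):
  False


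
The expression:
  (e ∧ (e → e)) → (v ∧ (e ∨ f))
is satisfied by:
  {v: True, e: False}
  {e: False, v: False}
  {e: True, v: True}


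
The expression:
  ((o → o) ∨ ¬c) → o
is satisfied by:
  {o: True}


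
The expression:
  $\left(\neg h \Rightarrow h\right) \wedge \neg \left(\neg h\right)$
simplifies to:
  $h$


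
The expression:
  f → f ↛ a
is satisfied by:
  {a: False, f: False}
  {f: True, a: False}
  {a: True, f: False}


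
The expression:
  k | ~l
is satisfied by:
  {k: True, l: False}
  {l: False, k: False}
  {l: True, k: True}


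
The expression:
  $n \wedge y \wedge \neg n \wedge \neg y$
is never true.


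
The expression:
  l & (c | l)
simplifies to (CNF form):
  l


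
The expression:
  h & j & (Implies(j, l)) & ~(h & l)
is never true.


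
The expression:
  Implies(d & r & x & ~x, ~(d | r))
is always true.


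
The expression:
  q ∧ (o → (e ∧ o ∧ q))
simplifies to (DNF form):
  (e ∧ q) ∨ (q ∧ ¬o)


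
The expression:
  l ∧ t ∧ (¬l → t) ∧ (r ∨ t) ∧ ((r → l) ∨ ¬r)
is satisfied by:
  {t: True, l: True}


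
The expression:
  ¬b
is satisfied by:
  {b: False}


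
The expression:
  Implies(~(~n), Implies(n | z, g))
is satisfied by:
  {g: True, n: False}
  {n: False, g: False}
  {n: True, g: True}


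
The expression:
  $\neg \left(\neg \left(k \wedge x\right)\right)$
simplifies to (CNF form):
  $k \wedge x$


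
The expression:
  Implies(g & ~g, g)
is always true.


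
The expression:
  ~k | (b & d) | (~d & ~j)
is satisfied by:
  {b: True, j: False, k: False, d: False}
  {b: False, j: False, k: False, d: False}
  {d: True, b: True, j: False, k: False}
  {d: True, b: False, j: False, k: False}
  {j: True, b: True, d: False, k: False}
  {j: True, d: False, b: False, k: False}
  {d: True, j: True, b: True, k: False}
  {d: True, j: True, b: False, k: False}
  {k: True, b: True, j: False, d: False}
  {k: True, b: False, j: False, d: False}
  {d: True, k: True, b: True, j: False}
  {k: True, j: True, d: True, b: True}


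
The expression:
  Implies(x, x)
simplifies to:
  True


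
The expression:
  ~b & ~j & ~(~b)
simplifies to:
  False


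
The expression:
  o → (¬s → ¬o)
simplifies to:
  s ∨ ¬o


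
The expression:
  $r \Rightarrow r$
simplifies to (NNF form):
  $\text{True}$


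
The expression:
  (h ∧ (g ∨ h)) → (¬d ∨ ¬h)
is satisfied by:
  {h: False, d: False}
  {d: True, h: False}
  {h: True, d: False}


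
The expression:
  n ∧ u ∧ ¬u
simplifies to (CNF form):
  False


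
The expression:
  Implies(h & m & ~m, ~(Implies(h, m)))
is always true.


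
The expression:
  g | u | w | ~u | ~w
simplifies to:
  True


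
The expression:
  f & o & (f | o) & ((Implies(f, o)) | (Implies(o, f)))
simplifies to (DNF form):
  f & o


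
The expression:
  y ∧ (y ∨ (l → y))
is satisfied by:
  {y: True}


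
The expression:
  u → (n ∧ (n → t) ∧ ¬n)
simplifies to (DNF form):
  ¬u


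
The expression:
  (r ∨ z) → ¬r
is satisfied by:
  {r: False}


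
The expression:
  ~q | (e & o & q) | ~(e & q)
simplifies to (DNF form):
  o | ~e | ~q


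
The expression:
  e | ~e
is always true.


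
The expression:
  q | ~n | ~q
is always true.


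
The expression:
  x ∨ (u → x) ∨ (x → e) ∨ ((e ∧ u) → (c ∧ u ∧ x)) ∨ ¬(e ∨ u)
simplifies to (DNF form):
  True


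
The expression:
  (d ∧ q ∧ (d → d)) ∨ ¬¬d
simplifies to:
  d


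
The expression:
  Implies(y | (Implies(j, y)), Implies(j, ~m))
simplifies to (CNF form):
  ~j | ~m | ~y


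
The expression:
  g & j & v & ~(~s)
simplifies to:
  g & j & s & v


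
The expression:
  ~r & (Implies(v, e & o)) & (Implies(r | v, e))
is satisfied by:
  {e: True, o: True, r: False, v: False}
  {e: True, o: False, r: False, v: False}
  {o: True, e: False, r: False, v: False}
  {e: False, o: False, r: False, v: False}
  {e: True, v: True, o: True, r: False}


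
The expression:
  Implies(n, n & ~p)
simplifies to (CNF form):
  ~n | ~p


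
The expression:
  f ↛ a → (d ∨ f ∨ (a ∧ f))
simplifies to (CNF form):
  True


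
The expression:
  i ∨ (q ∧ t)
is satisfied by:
  {i: True, q: True, t: True}
  {i: True, q: True, t: False}
  {i: True, t: True, q: False}
  {i: True, t: False, q: False}
  {q: True, t: True, i: False}


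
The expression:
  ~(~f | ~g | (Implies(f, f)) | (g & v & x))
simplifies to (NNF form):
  False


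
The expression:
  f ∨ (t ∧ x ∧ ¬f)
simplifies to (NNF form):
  f ∨ (t ∧ x)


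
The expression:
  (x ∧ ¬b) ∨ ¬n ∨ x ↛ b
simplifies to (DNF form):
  (x ∧ ¬b) ∨ ¬n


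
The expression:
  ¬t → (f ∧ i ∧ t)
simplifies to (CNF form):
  t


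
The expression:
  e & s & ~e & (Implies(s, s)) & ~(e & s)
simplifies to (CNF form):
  False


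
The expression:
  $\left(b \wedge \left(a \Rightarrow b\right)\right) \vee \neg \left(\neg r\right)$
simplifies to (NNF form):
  $b \vee r$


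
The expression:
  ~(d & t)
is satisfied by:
  {t: False, d: False}
  {d: True, t: False}
  {t: True, d: False}


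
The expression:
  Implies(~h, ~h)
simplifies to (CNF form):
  True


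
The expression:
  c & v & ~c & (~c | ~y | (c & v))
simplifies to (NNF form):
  False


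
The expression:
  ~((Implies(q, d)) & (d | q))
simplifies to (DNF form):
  ~d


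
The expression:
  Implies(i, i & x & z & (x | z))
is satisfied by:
  {z: True, x: True, i: False}
  {z: True, x: False, i: False}
  {x: True, z: False, i: False}
  {z: False, x: False, i: False}
  {i: True, z: True, x: True}


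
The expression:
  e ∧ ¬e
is never true.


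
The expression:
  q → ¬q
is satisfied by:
  {q: False}


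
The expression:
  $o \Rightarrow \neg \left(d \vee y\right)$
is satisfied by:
  {y: False, o: False, d: False}
  {d: True, y: False, o: False}
  {y: True, d: False, o: False}
  {d: True, y: True, o: False}
  {o: True, d: False, y: False}


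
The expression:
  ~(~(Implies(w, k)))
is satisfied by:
  {k: True, w: False}
  {w: False, k: False}
  {w: True, k: True}


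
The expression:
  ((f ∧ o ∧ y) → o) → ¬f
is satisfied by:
  {f: False}


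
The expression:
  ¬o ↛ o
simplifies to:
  True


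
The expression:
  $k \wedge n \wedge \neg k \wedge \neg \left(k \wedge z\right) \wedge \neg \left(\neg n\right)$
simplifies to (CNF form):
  $\text{False}$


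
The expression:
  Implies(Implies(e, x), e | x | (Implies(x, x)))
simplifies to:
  True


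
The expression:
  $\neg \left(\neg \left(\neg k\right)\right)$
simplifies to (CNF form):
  $\neg k$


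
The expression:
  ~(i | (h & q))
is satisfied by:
  {i: False, h: False, q: False}
  {q: True, i: False, h: False}
  {h: True, i: False, q: False}


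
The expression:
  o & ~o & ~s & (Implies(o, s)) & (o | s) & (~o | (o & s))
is never true.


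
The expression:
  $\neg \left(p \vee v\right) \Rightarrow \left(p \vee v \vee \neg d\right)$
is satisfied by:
  {v: True, p: True, d: False}
  {v: True, p: False, d: False}
  {p: True, v: False, d: False}
  {v: False, p: False, d: False}
  {d: True, v: True, p: True}
  {d: True, v: True, p: False}
  {d: True, p: True, v: False}


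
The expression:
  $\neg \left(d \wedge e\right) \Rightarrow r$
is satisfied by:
  {r: True, d: True, e: True}
  {r: True, d: True, e: False}
  {r: True, e: True, d: False}
  {r: True, e: False, d: False}
  {d: True, e: True, r: False}


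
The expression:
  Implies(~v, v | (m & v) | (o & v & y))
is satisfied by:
  {v: True}


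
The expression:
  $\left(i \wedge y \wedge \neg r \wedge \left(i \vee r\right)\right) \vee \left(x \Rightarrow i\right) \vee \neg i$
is always true.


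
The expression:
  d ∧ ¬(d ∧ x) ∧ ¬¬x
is never true.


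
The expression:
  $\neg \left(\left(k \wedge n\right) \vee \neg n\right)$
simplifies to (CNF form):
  $n \wedge \neg k$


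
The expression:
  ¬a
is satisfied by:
  {a: False}


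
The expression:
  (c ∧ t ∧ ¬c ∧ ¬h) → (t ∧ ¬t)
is always true.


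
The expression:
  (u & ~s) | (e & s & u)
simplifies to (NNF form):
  u & (e | ~s)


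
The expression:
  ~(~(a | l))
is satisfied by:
  {a: True, l: True}
  {a: True, l: False}
  {l: True, a: False}


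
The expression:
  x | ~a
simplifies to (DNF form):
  x | ~a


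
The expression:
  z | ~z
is always true.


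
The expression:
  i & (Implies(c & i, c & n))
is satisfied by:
  {i: True, n: True, c: False}
  {i: True, c: False, n: False}
  {i: True, n: True, c: True}


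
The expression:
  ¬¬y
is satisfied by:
  {y: True}


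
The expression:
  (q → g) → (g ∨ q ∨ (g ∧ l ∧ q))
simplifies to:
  g ∨ q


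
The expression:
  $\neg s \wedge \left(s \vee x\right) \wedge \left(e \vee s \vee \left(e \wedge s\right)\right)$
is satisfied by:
  {e: True, x: True, s: False}


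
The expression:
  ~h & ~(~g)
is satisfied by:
  {g: True, h: False}


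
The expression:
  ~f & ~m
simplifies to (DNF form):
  ~f & ~m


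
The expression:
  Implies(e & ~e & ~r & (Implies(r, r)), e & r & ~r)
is always true.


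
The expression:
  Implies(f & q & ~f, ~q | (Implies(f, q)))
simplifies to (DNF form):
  True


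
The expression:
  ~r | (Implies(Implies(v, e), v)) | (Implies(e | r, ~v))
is always true.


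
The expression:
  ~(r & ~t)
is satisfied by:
  {t: True, r: False}
  {r: False, t: False}
  {r: True, t: True}


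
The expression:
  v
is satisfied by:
  {v: True}


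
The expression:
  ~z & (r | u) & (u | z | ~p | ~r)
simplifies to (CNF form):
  ~z & (r | u) & (u | ~p)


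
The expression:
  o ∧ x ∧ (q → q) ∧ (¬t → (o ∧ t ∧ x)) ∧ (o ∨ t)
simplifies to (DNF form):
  o ∧ t ∧ x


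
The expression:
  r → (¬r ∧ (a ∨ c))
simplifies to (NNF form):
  ¬r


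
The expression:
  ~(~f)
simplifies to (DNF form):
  f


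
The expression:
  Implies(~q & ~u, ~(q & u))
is always true.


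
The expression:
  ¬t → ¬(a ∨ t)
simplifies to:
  t ∨ ¬a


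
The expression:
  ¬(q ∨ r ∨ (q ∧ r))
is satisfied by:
  {q: False, r: False}


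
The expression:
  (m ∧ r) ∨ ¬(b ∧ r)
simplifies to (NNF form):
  m ∨ ¬b ∨ ¬r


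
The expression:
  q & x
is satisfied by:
  {x: True, q: True}


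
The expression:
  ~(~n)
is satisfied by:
  {n: True}


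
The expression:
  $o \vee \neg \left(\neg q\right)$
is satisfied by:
  {q: True, o: True}
  {q: True, o: False}
  {o: True, q: False}


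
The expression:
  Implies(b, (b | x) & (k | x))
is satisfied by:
  {x: True, k: True, b: False}
  {x: True, k: False, b: False}
  {k: True, x: False, b: False}
  {x: False, k: False, b: False}
  {x: True, b: True, k: True}
  {x: True, b: True, k: False}
  {b: True, k: True, x: False}


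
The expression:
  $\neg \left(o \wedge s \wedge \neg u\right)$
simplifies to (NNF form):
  $u \vee \neg o \vee \neg s$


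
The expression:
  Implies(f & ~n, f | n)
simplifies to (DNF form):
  True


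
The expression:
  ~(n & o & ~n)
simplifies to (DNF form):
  True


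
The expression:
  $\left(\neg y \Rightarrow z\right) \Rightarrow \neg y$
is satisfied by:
  {y: False}


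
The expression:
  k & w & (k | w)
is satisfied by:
  {w: True, k: True}


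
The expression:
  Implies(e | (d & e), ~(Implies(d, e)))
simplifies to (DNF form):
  ~e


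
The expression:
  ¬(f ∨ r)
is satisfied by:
  {r: False, f: False}


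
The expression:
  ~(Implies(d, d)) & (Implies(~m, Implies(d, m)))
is never true.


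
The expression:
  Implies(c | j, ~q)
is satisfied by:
  {c: False, q: False, j: False}
  {j: True, c: False, q: False}
  {c: True, j: False, q: False}
  {j: True, c: True, q: False}
  {q: True, j: False, c: False}


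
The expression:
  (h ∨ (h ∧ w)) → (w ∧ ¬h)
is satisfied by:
  {h: False}


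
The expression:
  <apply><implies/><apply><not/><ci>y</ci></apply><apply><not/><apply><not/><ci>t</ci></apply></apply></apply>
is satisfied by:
  {y: True, t: True}
  {y: True, t: False}
  {t: True, y: False}


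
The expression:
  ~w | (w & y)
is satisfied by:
  {y: True, w: False}
  {w: False, y: False}
  {w: True, y: True}


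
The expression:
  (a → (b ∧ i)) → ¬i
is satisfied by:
  {a: True, b: False, i: False}
  {b: False, i: False, a: False}
  {a: True, b: True, i: False}
  {b: True, a: False, i: False}
  {i: True, a: True, b: False}


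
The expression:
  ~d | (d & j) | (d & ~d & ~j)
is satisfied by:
  {j: True, d: False}
  {d: False, j: False}
  {d: True, j: True}


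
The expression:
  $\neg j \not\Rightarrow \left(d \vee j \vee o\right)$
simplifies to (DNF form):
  $\neg d \wedge \neg j \wedge \neg o$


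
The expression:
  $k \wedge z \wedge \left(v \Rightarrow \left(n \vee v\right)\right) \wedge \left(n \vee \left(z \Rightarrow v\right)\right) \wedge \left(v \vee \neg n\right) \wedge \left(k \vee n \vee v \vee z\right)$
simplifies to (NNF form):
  $k \wedge v \wedge z$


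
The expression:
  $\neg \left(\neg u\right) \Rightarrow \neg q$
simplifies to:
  $\neg q \vee \neg u$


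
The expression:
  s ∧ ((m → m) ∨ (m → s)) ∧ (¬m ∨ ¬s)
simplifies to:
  s ∧ ¬m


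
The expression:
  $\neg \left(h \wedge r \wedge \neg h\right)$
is always true.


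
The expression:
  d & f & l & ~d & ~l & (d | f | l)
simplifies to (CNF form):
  False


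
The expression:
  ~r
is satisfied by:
  {r: False}


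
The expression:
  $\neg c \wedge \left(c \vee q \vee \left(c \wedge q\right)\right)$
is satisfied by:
  {q: True, c: False}


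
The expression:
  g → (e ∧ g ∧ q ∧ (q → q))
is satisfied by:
  {q: True, e: True, g: False}
  {q: True, e: False, g: False}
  {e: True, q: False, g: False}
  {q: False, e: False, g: False}
  {q: True, g: True, e: True}


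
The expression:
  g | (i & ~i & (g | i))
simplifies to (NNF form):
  g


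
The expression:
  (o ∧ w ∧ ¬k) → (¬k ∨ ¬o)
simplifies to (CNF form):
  True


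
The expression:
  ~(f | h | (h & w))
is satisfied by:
  {h: False, f: False}


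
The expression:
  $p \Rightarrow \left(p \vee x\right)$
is always true.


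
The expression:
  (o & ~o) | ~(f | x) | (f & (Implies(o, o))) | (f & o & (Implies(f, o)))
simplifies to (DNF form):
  f | ~x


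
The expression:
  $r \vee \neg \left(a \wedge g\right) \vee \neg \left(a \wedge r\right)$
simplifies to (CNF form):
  $\text{True}$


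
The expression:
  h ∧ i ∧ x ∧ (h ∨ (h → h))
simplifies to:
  h ∧ i ∧ x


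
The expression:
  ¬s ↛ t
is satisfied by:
  {t: True, s: False}
  {s: False, t: False}
  {s: True, t: True}


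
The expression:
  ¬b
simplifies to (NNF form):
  ¬b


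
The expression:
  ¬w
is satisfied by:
  {w: False}


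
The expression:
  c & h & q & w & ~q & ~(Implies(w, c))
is never true.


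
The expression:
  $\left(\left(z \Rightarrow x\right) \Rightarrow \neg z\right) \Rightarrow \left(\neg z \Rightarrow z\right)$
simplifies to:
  $z$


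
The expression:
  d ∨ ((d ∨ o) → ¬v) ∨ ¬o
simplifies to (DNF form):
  d ∨ ¬o ∨ ¬v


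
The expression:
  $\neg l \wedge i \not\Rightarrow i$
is never true.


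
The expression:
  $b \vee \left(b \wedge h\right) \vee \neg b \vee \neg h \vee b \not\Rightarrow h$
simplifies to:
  $\text{True}$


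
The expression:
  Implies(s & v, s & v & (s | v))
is always true.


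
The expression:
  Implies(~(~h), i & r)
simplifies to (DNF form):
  ~h | (i & r)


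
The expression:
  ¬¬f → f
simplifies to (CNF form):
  True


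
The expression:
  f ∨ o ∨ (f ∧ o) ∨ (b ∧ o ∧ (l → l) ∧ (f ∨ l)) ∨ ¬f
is always true.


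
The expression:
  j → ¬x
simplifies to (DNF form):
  ¬j ∨ ¬x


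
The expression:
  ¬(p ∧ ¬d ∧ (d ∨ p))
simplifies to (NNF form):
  d ∨ ¬p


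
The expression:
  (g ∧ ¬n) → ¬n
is always true.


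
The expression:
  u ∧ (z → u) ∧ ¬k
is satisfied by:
  {u: True, k: False}


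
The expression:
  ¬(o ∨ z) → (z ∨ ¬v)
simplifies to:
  o ∨ z ∨ ¬v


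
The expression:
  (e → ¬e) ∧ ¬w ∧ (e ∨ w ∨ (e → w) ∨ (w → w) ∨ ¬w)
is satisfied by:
  {e: False, w: False}


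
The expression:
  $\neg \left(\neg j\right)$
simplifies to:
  $j$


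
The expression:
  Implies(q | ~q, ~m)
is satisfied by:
  {m: False}


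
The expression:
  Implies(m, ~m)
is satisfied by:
  {m: False}


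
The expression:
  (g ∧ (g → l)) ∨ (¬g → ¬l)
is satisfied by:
  {g: True, l: False}
  {l: False, g: False}
  {l: True, g: True}


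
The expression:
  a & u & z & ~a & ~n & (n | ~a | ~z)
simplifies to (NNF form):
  False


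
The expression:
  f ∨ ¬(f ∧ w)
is always true.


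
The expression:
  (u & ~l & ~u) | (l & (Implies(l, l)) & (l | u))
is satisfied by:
  {l: True}


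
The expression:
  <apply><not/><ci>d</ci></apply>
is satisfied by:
  {d: False}


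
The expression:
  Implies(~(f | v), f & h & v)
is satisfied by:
  {v: True, f: True}
  {v: True, f: False}
  {f: True, v: False}


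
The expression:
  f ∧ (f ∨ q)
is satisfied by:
  {f: True}


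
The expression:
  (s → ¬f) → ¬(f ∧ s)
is always true.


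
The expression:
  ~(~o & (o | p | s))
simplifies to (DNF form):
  o | (~p & ~s)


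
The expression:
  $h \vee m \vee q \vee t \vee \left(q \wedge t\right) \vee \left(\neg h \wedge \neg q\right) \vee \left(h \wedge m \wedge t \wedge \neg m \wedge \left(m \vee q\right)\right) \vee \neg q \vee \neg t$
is always true.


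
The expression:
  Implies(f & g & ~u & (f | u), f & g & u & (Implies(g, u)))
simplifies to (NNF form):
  u | ~f | ~g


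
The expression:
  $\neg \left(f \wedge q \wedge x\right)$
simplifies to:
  $\neg f \vee \neg q \vee \neg x$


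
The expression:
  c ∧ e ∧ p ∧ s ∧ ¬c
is never true.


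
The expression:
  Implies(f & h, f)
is always true.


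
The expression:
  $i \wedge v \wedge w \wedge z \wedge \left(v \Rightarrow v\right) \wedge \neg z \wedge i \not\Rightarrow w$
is never true.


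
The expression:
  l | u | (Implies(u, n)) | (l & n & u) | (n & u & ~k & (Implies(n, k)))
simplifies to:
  True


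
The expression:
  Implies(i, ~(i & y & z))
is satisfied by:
  {z: False, y: False, i: False}
  {i: True, z: False, y: False}
  {y: True, z: False, i: False}
  {i: True, y: True, z: False}
  {z: True, i: False, y: False}
  {i: True, z: True, y: False}
  {y: True, z: True, i: False}


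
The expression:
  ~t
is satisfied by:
  {t: False}


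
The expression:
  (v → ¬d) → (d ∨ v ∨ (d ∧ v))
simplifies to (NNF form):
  d ∨ v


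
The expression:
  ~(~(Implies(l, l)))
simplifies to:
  True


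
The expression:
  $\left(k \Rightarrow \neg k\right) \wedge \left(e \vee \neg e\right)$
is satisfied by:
  {k: False}


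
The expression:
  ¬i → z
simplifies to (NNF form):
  i ∨ z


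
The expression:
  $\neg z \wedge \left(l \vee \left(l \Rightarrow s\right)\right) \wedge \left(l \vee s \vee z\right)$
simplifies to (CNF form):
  $\neg z \wedge \left(l \vee s\right)$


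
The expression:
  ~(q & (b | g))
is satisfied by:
  {b: False, q: False, g: False}
  {g: True, b: False, q: False}
  {b: True, g: False, q: False}
  {g: True, b: True, q: False}
  {q: True, g: False, b: False}


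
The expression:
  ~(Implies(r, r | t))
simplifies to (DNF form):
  False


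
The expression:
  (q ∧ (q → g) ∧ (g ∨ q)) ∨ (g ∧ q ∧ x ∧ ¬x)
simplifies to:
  g ∧ q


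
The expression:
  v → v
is always true.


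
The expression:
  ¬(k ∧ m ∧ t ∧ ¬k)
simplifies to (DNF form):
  True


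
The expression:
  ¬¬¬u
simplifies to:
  ¬u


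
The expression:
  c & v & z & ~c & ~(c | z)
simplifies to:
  False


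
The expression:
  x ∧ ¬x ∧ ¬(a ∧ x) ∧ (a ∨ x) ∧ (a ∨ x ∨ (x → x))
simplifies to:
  False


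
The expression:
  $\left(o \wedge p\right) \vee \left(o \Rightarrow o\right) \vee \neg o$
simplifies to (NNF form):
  $\text{True}$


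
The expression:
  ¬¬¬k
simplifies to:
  ¬k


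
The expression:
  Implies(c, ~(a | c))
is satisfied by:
  {c: False}


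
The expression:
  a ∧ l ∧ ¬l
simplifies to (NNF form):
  False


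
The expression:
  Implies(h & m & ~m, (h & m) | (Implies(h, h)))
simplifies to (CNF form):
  True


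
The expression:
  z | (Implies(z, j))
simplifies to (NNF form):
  True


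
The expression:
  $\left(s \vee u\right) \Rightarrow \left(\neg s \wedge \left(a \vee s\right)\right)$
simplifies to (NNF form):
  $\neg s \wedge \left(a \vee \neg u\right)$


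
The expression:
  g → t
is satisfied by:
  {t: True, g: False}
  {g: False, t: False}
  {g: True, t: True}


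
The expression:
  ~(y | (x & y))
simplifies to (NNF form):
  ~y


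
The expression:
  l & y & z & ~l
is never true.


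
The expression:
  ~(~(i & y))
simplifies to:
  i & y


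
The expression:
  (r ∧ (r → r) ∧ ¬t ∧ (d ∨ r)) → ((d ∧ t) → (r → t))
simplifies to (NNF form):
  True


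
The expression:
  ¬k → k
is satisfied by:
  {k: True}


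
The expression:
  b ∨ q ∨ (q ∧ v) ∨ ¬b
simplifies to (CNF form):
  True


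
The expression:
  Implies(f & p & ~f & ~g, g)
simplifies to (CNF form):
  True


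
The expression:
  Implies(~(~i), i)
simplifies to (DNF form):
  True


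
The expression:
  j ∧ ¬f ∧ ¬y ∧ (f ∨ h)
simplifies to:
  h ∧ j ∧ ¬f ∧ ¬y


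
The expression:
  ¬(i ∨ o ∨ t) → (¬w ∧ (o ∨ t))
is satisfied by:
  {i: True, t: True, o: True}
  {i: True, t: True, o: False}
  {i: True, o: True, t: False}
  {i: True, o: False, t: False}
  {t: True, o: True, i: False}
  {t: True, o: False, i: False}
  {o: True, t: False, i: False}


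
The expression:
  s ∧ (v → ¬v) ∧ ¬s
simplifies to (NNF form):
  False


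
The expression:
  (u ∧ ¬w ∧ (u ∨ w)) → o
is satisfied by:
  {o: True, w: True, u: False}
  {o: True, u: False, w: False}
  {w: True, u: False, o: False}
  {w: False, u: False, o: False}
  {o: True, w: True, u: True}
  {o: True, u: True, w: False}
  {w: True, u: True, o: False}


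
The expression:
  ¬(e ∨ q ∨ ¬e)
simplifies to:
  False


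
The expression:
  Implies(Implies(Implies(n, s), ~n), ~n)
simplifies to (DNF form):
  s | ~n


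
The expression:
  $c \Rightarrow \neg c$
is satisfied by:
  {c: False}


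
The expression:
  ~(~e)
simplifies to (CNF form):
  e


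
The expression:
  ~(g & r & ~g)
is always true.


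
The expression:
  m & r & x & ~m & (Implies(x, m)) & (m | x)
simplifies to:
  False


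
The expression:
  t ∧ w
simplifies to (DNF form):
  t ∧ w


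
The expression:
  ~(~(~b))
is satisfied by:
  {b: False}


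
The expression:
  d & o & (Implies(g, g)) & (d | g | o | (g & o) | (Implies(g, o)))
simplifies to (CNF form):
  d & o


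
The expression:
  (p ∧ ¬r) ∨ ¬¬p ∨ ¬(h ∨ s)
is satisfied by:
  {p: True, s: False, h: False}
  {p: True, h: True, s: False}
  {p: True, s: True, h: False}
  {p: True, h: True, s: True}
  {h: False, s: False, p: False}


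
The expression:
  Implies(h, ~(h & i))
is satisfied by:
  {h: False, i: False}
  {i: True, h: False}
  {h: True, i: False}


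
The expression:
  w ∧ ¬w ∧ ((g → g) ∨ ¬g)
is never true.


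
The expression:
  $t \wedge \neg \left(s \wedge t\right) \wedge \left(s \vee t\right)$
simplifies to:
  $t \wedge \neg s$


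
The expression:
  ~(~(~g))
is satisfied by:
  {g: False}


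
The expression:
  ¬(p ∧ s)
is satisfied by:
  {s: False, p: False}
  {p: True, s: False}
  {s: True, p: False}


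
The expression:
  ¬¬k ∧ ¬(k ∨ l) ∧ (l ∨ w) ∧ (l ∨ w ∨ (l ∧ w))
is never true.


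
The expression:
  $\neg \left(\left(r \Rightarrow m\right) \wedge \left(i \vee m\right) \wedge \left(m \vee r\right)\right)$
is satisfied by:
  {m: False}


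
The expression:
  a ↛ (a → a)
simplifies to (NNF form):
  False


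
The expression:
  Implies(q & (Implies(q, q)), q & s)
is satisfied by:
  {s: True, q: False}
  {q: False, s: False}
  {q: True, s: True}


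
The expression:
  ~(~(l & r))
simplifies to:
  l & r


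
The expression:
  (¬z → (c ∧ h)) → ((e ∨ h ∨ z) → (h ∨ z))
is always true.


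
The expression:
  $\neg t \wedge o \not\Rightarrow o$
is never true.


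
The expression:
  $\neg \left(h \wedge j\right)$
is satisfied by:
  {h: False, j: False}
  {j: True, h: False}
  {h: True, j: False}


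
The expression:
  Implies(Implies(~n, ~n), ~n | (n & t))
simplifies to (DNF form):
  t | ~n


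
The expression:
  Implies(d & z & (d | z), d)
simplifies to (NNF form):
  True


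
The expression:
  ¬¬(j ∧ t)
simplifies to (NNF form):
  j ∧ t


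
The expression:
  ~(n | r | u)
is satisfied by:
  {u: False, r: False, n: False}


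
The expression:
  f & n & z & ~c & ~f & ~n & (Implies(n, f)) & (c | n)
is never true.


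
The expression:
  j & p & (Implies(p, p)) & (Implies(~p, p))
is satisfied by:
  {p: True, j: True}


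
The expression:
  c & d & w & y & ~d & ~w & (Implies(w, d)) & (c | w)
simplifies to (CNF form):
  False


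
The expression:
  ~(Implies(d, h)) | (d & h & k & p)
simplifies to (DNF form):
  (d & ~h) | (d & k & p) | (d & k & ~h) | (d & p & ~h)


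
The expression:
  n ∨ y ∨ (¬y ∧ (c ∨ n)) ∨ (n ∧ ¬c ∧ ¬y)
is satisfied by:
  {n: True, y: True, c: True}
  {n: True, y: True, c: False}
  {n: True, c: True, y: False}
  {n: True, c: False, y: False}
  {y: True, c: True, n: False}
  {y: True, c: False, n: False}
  {c: True, y: False, n: False}


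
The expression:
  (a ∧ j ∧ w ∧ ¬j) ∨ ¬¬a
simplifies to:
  a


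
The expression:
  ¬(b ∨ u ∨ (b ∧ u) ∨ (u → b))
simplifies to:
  False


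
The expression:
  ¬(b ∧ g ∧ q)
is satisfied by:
  {g: False, q: False, b: False}
  {b: True, g: False, q: False}
  {q: True, g: False, b: False}
  {b: True, q: True, g: False}
  {g: True, b: False, q: False}
  {b: True, g: True, q: False}
  {q: True, g: True, b: False}


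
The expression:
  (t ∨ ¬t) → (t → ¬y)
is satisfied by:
  {t: False, y: False}
  {y: True, t: False}
  {t: True, y: False}


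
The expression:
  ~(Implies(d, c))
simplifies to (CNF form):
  d & ~c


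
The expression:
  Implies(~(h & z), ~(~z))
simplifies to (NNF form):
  z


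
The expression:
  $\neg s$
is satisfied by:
  {s: False}


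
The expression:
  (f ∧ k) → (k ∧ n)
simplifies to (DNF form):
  n ∨ ¬f ∨ ¬k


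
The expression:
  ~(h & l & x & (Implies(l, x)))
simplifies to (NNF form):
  ~h | ~l | ~x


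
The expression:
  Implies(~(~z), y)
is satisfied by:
  {y: True, z: False}
  {z: False, y: False}
  {z: True, y: True}


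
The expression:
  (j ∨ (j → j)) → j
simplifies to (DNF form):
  j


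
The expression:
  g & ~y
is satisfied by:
  {g: True, y: False}


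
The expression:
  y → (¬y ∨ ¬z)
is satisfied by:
  {z: False, y: False}
  {y: True, z: False}
  {z: True, y: False}


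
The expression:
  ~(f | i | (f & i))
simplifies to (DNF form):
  ~f & ~i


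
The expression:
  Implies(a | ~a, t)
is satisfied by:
  {t: True}


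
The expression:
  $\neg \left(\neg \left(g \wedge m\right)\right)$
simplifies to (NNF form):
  $g \wedge m$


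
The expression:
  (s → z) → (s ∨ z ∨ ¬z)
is always true.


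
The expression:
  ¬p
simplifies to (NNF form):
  ¬p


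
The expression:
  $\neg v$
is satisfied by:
  {v: False}


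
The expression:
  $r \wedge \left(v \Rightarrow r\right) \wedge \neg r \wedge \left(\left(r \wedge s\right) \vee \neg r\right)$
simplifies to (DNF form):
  $\text{False}$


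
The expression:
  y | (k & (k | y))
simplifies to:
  k | y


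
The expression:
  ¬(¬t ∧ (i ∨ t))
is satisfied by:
  {t: True, i: False}
  {i: False, t: False}
  {i: True, t: True}


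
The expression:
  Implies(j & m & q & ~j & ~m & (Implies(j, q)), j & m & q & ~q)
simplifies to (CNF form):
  True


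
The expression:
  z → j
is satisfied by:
  {j: True, z: False}
  {z: False, j: False}
  {z: True, j: True}


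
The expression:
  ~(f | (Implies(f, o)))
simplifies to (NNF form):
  False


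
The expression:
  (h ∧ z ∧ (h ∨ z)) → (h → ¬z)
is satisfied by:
  {h: False, z: False}
  {z: True, h: False}
  {h: True, z: False}


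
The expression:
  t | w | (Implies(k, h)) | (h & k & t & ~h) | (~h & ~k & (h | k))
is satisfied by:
  {h: True, w: True, t: True, k: False}
  {h: True, w: True, k: False, t: False}
  {h: True, t: True, k: False, w: False}
  {h: True, k: False, t: False, w: False}
  {w: True, t: True, k: False, h: False}
  {w: True, k: False, t: False, h: False}
  {t: True, w: False, k: False, h: False}
  {w: False, k: False, t: False, h: False}
  {w: True, h: True, k: True, t: True}
  {w: True, h: True, k: True, t: False}
  {h: True, k: True, t: True, w: False}
  {h: True, k: True, w: False, t: False}
  {t: True, k: True, w: True, h: False}
  {k: True, w: True, h: False, t: False}
  {k: True, t: True, h: False, w: False}


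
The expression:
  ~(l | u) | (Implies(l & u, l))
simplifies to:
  True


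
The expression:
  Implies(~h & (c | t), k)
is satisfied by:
  {h: True, k: True, t: False, c: False}
  {h: True, k: True, c: True, t: False}
  {h: True, k: True, t: True, c: False}
  {h: True, k: True, c: True, t: True}
  {h: True, t: False, c: False, k: False}
  {h: True, c: True, t: False, k: False}
  {h: True, t: True, c: False, k: False}
  {h: True, c: True, t: True, k: False}
  {k: True, t: False, c: False, h: False}
  {c: True, k: True, t: False, h: False}
  {k: True, t: True, c: False, h: False}
  {c: True, k: True, t: True, h: False}
  {k: False, t: False, c: False, h: False}


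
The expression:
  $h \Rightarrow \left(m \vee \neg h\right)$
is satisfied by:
  {m: True, h: False}
  {h: False, m: False}
  {h: True, m: True}


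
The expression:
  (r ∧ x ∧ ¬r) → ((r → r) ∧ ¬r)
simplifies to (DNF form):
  True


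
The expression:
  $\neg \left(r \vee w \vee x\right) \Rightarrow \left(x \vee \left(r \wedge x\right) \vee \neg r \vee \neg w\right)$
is always true.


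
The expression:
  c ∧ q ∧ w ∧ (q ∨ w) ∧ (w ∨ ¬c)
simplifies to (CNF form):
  c ∧ q ∧ w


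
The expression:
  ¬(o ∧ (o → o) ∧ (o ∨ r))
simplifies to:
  ¬o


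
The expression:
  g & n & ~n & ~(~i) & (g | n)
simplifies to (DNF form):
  False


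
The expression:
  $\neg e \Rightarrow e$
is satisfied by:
  {e: True}


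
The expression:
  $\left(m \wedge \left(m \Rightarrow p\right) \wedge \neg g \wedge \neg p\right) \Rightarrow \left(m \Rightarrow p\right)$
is always true.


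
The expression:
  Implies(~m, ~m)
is always true.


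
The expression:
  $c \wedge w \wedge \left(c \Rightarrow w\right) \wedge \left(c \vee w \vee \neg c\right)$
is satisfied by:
  {c: True, w: True}


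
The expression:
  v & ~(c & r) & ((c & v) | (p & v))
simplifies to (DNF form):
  (c & v & ~c) | (c & v & ~r) | (p & v & ~c) | (p & v & ~r)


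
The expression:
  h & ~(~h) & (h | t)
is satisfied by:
  {h: True}


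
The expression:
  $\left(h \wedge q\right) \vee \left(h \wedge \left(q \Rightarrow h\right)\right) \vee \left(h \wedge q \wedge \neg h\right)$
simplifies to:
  $h$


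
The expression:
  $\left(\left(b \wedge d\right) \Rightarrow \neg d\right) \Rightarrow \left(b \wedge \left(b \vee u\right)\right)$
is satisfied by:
  {b: True}


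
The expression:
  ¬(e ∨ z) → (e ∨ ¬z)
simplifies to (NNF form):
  True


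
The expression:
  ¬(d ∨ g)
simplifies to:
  ¬d ∧ ¬g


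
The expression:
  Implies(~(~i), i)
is always true.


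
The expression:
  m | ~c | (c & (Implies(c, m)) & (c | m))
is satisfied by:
  {m: True, c: False}
  {c: False, m: False}
  {c: True, m: True}


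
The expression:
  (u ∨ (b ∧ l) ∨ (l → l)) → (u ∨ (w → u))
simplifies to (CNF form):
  u ∨ ¬w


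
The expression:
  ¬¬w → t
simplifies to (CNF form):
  t ∨ ¬w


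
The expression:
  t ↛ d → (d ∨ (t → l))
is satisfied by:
  {l: True, d: True, t: False}
  {l: True, t: False, d: False}
  {d: True, t: False, l: False}
  {d: False, t: False, l: False}
  {l: True, d: True, t: True}
  {l: True, t: True, d: False}
  {d: True, t: True, l: False}


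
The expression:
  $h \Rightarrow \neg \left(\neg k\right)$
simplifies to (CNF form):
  $k \vee \neg h$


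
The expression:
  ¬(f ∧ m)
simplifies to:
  ¬f ∨ ¬m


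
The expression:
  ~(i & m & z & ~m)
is always true.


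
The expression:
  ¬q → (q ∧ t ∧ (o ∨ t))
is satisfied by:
  {q: True}


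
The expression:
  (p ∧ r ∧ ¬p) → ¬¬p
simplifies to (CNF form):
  True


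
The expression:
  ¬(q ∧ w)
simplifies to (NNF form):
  ¬q ∨ ¬w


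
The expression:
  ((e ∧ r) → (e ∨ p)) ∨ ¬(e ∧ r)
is always true.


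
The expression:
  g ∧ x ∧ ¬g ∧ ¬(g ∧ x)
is never true.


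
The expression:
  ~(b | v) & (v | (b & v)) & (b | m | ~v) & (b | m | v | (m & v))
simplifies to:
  False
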